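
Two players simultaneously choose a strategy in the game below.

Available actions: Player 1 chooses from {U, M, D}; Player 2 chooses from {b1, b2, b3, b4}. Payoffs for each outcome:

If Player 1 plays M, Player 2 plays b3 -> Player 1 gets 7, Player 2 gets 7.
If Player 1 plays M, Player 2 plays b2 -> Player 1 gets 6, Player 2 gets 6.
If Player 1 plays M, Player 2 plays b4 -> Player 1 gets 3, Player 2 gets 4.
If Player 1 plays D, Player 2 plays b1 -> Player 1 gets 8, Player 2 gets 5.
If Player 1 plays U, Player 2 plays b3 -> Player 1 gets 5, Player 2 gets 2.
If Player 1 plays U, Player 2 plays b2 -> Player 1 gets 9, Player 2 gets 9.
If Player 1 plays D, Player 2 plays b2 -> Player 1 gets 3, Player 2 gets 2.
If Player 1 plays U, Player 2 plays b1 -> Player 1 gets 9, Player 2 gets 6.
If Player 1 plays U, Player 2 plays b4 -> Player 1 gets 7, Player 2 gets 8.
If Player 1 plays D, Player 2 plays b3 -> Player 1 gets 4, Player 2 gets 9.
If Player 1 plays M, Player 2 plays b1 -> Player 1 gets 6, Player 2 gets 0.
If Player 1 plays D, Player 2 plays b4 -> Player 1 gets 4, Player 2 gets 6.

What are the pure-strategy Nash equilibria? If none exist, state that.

(U, b1): Player 2 can switch to b2 (6 → 9). Not NE.
(U, b2): Player 1 gets 9, best alternative 6; Player 2 gets 9, best alternative 8. No profitable deviation — NE.
(U, b3): Player 1 can switch to M (5 → 7). Not NE.
(U, b4): Player 2 can switch to b2 (8 → 9). Not NE.
(M, b1): Player 1 can switch to U (6 → 9). Not NE.
(M, b2): Player 1 can switch to U (6 → 9). Not NE.
(M, b3): Player 1 gets 7, best alternative 5; Player 2 gets 7, best alternative 6. No profitable deviation — NE.
(M, b4): Player 1 can switch to U (3 → 7). Not NE.
(D, b1): Player 1 can switch to U (8 → 9). Not NE.
(D, b2): Player 1 can switch to U (3 → 9). Not NE.
(D, b3): Player 1 can switch to U (4 → 5). Not NE.
(D, b4): Player 1 can switch to U (4 → 7). Not NE.

(U, b2), (M, b3)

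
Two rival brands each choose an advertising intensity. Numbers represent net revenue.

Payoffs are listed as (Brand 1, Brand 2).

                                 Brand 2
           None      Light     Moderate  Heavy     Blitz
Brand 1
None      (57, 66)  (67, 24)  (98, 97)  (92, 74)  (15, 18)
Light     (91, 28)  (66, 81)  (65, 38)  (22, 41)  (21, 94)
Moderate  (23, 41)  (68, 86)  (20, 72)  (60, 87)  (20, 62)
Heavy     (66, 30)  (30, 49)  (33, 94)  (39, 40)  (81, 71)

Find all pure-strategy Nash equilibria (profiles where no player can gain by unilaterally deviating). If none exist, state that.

Check each profile: it is a Nash equilibrium iff no player can strictly gain by switching unilaterally.
(None, None): Brand 1 can switch to Light (57 → 91). Not NE.
(None, Light): Brand 1 can switch to Moderate (67 → 68). Not NE.
(None, Moderate): Brand 1 gets 98, best alternative 65; Brand 2 gets 97, best alternative 74. No profitable deviation — NE.
(None, Heavy): Brand 2 can switch to Moderate (74 → 97). Not NE.
(None, Blitz): Brand 1 can switch to Light (15 → 21). Not NE.
(Light, None): Brand 2 can switch to Light (28 → 81). Not NE.
(Light, Light): Brand 1 can switch to None (66 → 67). Not NE.
(The remaining 13 profiles each have a profitable deviation by the same check.)

The unique pure-strategy Nash equilibrium is (None, Moderate).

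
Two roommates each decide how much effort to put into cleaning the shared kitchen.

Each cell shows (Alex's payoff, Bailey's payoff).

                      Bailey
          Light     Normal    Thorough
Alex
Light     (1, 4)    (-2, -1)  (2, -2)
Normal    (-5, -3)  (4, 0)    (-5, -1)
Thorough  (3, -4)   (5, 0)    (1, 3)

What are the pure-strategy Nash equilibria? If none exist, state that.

This game has no pure Nash equilibrium.

(Light, Light): Alex can switch to Thorough (1 → 3). Not NE.
(Light, Normal): Alex can switch to Normal (-2 → 4). Not NE.
(Light, Thorough): Bailey can switch to Light (-2 → 4). Not NE.
(Normal, Light): Alex can switch to Light (-5 → 1). Not NE.
(Normal, Normal): Alex can switch to Thorough (4 → 5). Not NE.
(Normal, Thorough): Alex can switch to Light (-5 → 2). Not NE.
(Thorough, Light): Bailey can switch to Normal (-4 → 0). Not NE.
(Thorough, Normal): Bailey can switch to Thorough (0 → 3). Not NE.
(The remaining 1 profile has a profitable deviation by the same check.)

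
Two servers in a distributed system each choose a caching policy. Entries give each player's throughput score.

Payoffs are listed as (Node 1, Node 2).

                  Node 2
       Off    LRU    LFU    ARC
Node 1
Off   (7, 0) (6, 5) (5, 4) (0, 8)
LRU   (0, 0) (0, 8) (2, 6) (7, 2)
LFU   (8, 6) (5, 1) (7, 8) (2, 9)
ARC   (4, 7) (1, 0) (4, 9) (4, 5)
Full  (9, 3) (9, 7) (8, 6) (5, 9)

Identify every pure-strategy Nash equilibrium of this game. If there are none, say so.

There is no pure-strategy Nash equilibrium.

(Off, Off): Node 1 can switch to LFU (7 → 8). Not NE.
(Off, LRU): Node 1 can switch to Full (6 → 9). Not NE.
(Off, LFU): Node 1 can switch to LFU (5 → 7). Not NE.
(Off, ARC): Node 1 can switch to LRU (0 → 7). Not NE.
(LRU, Off): Node 1 can switch to Off (0 → 7). Not NE.
(LRU, LRU): Node 1 can switch to Off (0 → 6). Not NE.
(LRU, LFU): Node 1 can switch to Off (2 → 5). Not NE.
(LRU, ARC): Node 2 can switch to LRU (2 → 8). Not NE.
(LFU, Off): Node 1 can switch to Full (8 → 9). Not NE.
(LFU, LRU): Node 1 can switch to Off (5 → 6). Not NE.
(The remaining 10 profiles each have a profitable deviation by the same check.)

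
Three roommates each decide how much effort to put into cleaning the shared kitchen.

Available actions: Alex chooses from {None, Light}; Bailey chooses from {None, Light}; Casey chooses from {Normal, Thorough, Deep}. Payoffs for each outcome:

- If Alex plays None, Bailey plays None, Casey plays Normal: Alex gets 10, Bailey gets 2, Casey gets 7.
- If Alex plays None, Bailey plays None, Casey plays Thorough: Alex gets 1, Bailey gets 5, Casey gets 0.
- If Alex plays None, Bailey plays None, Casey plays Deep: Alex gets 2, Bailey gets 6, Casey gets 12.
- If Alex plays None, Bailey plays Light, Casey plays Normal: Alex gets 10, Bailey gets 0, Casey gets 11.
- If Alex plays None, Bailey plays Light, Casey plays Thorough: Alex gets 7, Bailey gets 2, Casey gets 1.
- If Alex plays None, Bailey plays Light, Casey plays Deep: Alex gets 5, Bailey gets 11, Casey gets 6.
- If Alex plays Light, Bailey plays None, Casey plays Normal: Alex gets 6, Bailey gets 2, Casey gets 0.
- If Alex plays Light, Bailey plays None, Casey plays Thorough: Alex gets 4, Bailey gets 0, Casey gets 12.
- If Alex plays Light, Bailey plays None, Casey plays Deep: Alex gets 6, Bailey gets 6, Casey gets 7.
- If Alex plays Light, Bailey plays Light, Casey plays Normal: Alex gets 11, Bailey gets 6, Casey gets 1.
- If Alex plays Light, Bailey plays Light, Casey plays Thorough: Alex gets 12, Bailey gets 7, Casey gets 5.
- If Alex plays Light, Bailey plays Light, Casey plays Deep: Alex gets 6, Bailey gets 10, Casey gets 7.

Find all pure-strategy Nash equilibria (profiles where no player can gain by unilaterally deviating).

(Light, Light, Deep)

Alex against (None, Normal): payoffs 10, 6 → best response None.
Alex against (None, Thorough): payoffs 1, 4 → best response Light.
Alex against (None, Deep): payoffs 2, 6 → best response Light.
Alex against (Light, Normal): payoffs 10, 11 → best response Light.
Alex against (Light, Thorough): payoffs 7, 12 → best response Light.
Alex against (Light, Deep): payoffs 5, 6 → best response Light.
Bailey against (None, Normal): payoffs 2, 0 → best response None.
Bailey against (None, Thorough): payoffs 5, 2 → best response None.
Bailey against (None, Deep): payoffs 6, 11 → best response Light.
Bailey against (Light, Normal): payoffs 2, 6 → best response Light.
Bailey against (Light, Thorough): payoffs 0, 7 → best response Light.
Bailey against (Light, Deep): payoffs 6, 10 → best response Light.
Casey against (None, None): payoffs 7, 0, 12 → best response Deep.
Casey against (None, Light): payoffs 11, 1, 6 → best response Normal.
Casey against (Light, None): payoffs 0, 12, 7 → best response Thorough.
Casey against (Light, Light): payoffs 1, 5, 7 → best response Deep.
Mutual best responses: (Light, Light, Deep).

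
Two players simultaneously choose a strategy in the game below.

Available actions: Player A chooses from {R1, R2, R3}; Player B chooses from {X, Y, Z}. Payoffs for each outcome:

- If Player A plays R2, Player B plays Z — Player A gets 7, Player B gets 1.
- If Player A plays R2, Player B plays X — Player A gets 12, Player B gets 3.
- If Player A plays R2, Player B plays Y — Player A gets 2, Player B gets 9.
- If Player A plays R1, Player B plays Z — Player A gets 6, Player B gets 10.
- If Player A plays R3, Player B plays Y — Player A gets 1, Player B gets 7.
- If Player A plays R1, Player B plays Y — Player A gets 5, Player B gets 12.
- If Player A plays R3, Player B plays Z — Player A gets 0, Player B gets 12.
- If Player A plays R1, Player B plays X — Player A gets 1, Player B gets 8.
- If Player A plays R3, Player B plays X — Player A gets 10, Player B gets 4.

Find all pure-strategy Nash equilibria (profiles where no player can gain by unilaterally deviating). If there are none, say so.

Pure NE: (R1, Y)

Player A against X: payoffs 1, 12, 10 → best response R2.
Player A against Y: payoffs 5, 2, 1 → best response R1.
Player A against Z: payoffs 6, 7, 0 → best response R2.
Player B against R1: payoffs 8, 12, 10 → best response Y.
Player B against R2: payoffs 3, 9, 1 → best response Y.
Player B against R3: payoffs 4, 7, 12 → best response Z.
Mutual best responses: (R1, Y).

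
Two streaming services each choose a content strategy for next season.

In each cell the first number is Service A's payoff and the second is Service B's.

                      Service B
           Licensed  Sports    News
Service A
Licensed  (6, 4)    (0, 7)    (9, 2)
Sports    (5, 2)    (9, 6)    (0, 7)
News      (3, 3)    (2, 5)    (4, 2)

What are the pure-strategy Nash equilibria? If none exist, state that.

For each player, find the best response to each opponent profile; mutual best responses are the pure NE.
Service A against Licensed: payoffs 6, 5, 3 → best response Licensed.
Service A against Sports: payoffs 0, 9, 2 → best response Sports.
Service A against News: payoffs 9, 0, 4 → best response Licensed.
Service B against Licensed: payoffs 4, 7, 2 → best response Sports.
Service B against Sports: payoffs 2, 6, 7 → best response News.
Service B against News: payoffs 3, 5, 2 → best response Sports.
No profile is a mutual best response for all players.

none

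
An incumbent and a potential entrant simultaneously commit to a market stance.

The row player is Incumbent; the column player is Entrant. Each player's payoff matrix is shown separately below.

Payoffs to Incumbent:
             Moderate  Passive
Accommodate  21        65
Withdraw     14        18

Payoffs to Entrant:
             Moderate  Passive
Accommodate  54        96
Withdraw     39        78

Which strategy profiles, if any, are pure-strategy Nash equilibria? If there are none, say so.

(Accommodate, Passive)

(Accommodate, Moderate): Entrant can switch to Passive (54 → 96). Not NE.
(Accommodate, Passive): Incumbent gets 65, best alternative 18; Entrant gets 96, best alternative 54. No profitable deviation — NE.
(Withdraw, Moderate): Incumbent can switch to Accommodate (14 → 21). Not NE.
(Withdraw, Passive): Incumbent can switch to Accommodate (18 → 65). Not NE.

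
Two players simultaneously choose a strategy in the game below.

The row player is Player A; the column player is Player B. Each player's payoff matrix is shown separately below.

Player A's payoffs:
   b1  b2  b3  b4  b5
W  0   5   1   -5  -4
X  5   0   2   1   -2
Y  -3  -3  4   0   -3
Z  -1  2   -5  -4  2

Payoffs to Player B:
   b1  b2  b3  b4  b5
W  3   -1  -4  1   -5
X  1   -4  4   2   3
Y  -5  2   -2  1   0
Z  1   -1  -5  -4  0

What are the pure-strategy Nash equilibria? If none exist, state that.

Player A against b1: payoffs 0, 5, -3, -1 → best response X.
Player A against b2: payoffs 5, 0, -3, 2 → best response W.
Player A against b3: payoffs 1, 2, 4, -5 → best response Y.
Player A against b4: payoffs -5, 1, 0, -4 → best response X.
Player A against b5: payoffs -4, -2, -3, 2 → best response Z.
Player B against W: payoffs 3, -1, -4, 1, -5 → best response b1.
Player B against X: payoffs 1, -4, 4, 2, 3 → best response b3.
Player B against Y: payoffs -5, 2, -2, 1, 0 → best response b2.
Player B against Z: payoffs 1, -1, -5, -4, 0 → best response b1.
No profile is a mutual best response for all players.

No pure-strategy Nash equilibrium.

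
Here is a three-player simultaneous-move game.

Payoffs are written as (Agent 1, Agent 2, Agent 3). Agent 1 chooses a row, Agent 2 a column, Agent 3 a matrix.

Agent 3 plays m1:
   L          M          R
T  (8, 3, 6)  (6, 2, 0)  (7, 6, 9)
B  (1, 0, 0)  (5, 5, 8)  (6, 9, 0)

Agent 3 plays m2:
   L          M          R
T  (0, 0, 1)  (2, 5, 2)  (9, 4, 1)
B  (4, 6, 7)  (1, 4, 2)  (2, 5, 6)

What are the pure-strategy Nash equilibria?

Agent 1 against (L, m1): payoffs 8, 1 → best response T.
Agent 1 against (L, m2): payoffs 0, 4 → best response B.
Agent 1 against (M, m1): payoffs 6, 5 → best response T.
Agent 1 against (M, m2): payoffs 2, 1 → best response T.
Agent 1 against (R, m1): payoffs 7, 6 → best response T.
Agent 1 against (R, m2): payoffs 9, 2 → best response T.
Agent 2 against (T, m1): payoffs 3, 2, 6 → best response R.
Agent 2 against (T, m2): payoffs 0, 5, 4 → best response M.
Agent 2 against (B, m1): payoffs 0, 5, 9 → best response R.
Agent 2 against (B, m2): payoffs 6, 4, 5 → best response L.
Agent 3 against (T, L): payoffs 6, 1 → best response m1.
Agent 3 against (T, M): payoffs 0, 2 → best response m2.
Agent 3 against (T, R): payoffs 9, 1 → best response m1.
Agent 3 against (B, L): payoffs 0, 7 → best response m2.
Agent 3 against (B, M): payoffs 8, 2 → best response m1.
Agent 3 against (B, R): payoffs 0, 6 → best response m2.
Mutual best responses: (T, M, m2); (T, R, m1); (B, L, m2).

(T, M, m2), (T, R, m1), (B, L, m2)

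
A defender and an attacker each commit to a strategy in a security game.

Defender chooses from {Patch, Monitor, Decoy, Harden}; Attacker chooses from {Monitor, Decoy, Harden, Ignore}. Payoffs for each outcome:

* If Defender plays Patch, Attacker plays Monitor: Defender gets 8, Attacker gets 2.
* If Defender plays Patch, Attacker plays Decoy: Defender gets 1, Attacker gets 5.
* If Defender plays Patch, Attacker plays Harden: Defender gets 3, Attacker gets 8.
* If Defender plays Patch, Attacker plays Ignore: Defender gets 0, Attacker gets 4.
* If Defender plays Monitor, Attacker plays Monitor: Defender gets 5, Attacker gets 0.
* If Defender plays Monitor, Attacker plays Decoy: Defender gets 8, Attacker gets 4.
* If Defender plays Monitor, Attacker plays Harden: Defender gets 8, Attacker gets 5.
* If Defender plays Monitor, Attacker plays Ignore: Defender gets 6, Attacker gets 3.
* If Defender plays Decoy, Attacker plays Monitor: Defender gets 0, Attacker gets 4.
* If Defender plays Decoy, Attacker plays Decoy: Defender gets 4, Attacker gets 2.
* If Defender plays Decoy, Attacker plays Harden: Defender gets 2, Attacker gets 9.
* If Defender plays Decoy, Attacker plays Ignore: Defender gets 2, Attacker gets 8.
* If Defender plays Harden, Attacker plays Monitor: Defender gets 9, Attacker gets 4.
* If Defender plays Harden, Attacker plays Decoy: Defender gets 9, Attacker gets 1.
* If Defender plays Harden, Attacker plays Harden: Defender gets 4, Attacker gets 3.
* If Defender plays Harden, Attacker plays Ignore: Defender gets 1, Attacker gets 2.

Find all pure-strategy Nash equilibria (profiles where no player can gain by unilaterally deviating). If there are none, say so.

(Patch, Monitor): Defender can switch to Harden (8 → 9). Not NE.
(Patch, Decoy): Defender can switch to Monitor (1 → 8). Not NE.
(Patch, Harden): Defender can switch to Monitor (3 → 8). Not NE.
(Patch, Ignore): Defender can switch to Monitor (0 → 6). Not NE.
(Monitor, Monitor): Defender can switch to Patch (5 → 8). Not NE.
(Monitor, Decoy): Defender can switch to Harden (8 → 9). Not NE.
(Monitor, Harden): Defender gets 8, best alternative 4; Attacker gets 5, best alternative 4. No profitable deviation — NE.
(Monitor, Ignore): Attacker can switch to Decoy (3 → 4). Not NE.
(Decoy, Monitor): Defender can switch to Patch (0 → 8). Not NE.
(Decoy, Decoy): Defender can switch to Monitor (4 → 8). Not NE.
(Decoy, Harden): Defender can switch to Patch (2 → 3). Not NE.
(Harden, Monitor): Defender gets 9, best alternative 8; Attacker gets 4, best alternative 3. No profitable deviation — NE.
(The remaining 4 profiles each have a profitable deviation by the same check.)

The pure Nash equilibria are (Monitor, Harden), (Harden, Monitor).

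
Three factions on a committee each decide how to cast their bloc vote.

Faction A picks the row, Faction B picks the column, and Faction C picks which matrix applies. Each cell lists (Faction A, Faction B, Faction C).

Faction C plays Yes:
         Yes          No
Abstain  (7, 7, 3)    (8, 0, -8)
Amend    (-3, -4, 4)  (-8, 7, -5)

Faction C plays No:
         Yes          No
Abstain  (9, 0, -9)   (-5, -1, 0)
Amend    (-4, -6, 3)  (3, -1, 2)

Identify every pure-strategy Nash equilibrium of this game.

Pure-strategy Nash equilibria: (Abstain, Yes, Yes), (Amend, No, No)

(Abstain, Yes, Yes): Faction A gets 7, best alternative -3; Faction B gets 7, best alternative 0; Faction C gets 3, best alternative -9. No profitable deviation — NE.
(Abstain, Yes, No): Faction C can switch to Yes (-9 → 3). Not NE.
(Abstain, No, Yes): Faction B can switch to Yes (0 → 7). Not NE.
(Abstain, No, No): Faction A can switch to Amend (-5 → 3). Not NE.
(Amend, Yes, Yes): Faction A can switch to Abstain (-3 → 7). Not NE.
(Amend, Yes, No): Faction A can switch to Abstain (-4 → 9). Not NE.
(Amend, No, Yes): Faction A can switch to Abstain (-8 → 8). Not NE.
(Amend, No, No): Faction A gets 3, best alternative -5; Faction B gets -1, best alternative -6; Faction C gets 2, best alternative -5. No profitable deviation — NE.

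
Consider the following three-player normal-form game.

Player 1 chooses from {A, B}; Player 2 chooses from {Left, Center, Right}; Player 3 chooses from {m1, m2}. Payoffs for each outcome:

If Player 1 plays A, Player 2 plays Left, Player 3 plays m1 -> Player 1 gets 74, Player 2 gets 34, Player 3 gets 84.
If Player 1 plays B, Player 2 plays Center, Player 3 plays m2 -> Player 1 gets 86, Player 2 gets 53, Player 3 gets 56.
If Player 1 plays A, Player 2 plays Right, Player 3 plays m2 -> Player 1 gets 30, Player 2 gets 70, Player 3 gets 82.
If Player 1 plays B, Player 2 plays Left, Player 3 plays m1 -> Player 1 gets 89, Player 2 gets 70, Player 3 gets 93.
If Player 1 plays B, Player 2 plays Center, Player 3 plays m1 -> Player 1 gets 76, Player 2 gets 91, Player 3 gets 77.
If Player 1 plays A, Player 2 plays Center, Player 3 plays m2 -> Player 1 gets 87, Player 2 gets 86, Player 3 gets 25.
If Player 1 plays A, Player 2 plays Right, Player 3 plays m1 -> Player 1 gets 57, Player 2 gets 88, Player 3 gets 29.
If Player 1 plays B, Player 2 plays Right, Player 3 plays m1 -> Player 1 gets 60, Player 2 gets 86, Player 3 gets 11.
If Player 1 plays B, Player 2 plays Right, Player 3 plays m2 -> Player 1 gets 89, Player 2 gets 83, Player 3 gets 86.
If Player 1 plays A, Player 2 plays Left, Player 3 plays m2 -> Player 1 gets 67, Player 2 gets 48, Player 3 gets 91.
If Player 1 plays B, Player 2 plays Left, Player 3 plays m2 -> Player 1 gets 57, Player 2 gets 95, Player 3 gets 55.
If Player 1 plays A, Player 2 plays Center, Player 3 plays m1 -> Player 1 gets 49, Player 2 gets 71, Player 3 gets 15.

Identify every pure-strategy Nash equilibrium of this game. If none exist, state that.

(A, Center, m2); (B, Center, m1)

Player 1 against (Left, m1): payoffs 74, 89 → best response B.
Player 1 against (Left, m2): payoffs 67, 57 → best response A.
Player 1 against (Center, m1): payoffs 49, 76 → best response B.
Player 1 against (Center, m2): payoffs 87, 86 → best response A.
Player 1 against (Right, m1): payoffs 57, 60 → best response B.
Player 1 against (Right, m2): payoffs 30, 89 → best response B.
Player 2 against (A, m1): payoffs 34, 71, 88 → best response Right.
Player 2 against (A, m2): payoffs 48, 86, 70 → best response Center.
Player 2 against (B, m1): payoffs 70, 91, 86 → best response Center.
Player 2 against (B, m2): payoffs 95, 53, 83 → best response Left.
Player 3 against (A, Left): payoffs 84, 91 → best response m2.
Player 3 against (A, Center): payoffs 15, 25 → best response m2.
Player 3 against (A, Right): payoffs 29, 82 → best response m2.
Player 3 against (B, Left): payoffs 93, 55 → best response m1.
Player 3 against (B, Center): payoffs 77, 56 → best response m1.
Player 3 against (B, Right): payoffs 11, 86 → best response m2.
Mutual best responses: (A, Center, m2); (B, Center, m1).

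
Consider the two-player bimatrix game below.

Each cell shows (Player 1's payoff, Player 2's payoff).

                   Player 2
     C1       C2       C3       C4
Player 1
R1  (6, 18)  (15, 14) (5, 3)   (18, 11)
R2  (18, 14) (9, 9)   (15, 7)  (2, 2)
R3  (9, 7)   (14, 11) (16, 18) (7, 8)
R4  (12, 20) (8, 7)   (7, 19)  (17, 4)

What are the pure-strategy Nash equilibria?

Pure-strategy Nash equilibria: (R2, C1); (R3, C3)

Player 1 against C1: payoffs 6, 18, 9, 12 → best response R2.
Player 1 against C2: payoffs 15, 9, 14, 8 → best response R1.
Player 1 against C3: payoffs 5, 15, 16, 7 → best response R3.
Player 1 against C4: payoffs 18, 2, 7, 17 → best response R1.
Player 2 against R1: payoffs 18, 14, 3, 11 → best response C1.
Player 2 against R2: payoffs 14, 9, 7, 2 → best response C1.
Player 2 against R3: payoffs 7, 11, 18, 8 → best response C3.
Player 2 against R4: payoffs 20, 7, 19, 4 → best response C1.
Mutual best responses: (R2, C1); (R3, C3).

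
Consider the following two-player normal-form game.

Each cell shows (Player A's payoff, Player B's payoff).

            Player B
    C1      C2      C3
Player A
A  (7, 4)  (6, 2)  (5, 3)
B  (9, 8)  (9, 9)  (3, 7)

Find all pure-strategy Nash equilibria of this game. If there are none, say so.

The unique pure-strategy Nash equilibrium is (B, C2).

For each strategy profile, look for a profitable unilateral deviation.
(A, C1): Player A can switch to B (7 → 9). Not NE.
(A, C2): Player A can switch to B (6 → 9). Not NE.
(A, C3): Player B can switch to C1 (3 → 4). Not NE.
(B, C1): Player B can switch to C2 (8 → 9). Not NE.
(B, C2): Player A gets 9, best alternative 6; Player B gets 9, best alternative 8. No profitable deviation — NE.
(B, C3): Player A can switch to A (3 → 5). Not NE.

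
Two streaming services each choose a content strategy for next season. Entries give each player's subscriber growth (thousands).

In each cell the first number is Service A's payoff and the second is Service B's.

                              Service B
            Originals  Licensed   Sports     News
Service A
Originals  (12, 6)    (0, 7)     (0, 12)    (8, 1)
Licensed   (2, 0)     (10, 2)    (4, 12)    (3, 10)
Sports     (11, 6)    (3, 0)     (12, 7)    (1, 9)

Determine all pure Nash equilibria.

Check each profile: it is a Nash equilibrium iff no player can strictly gain by switching unilaterally.
(Originals, Originals): Service B can switch to Licensed (6 → 7). Not NE.
(Originals, Licensed): Service A can switch to Licensed (0 → 10). Not NE.
(Originals, Sports): Service A can switch to Licensed (0 → 4). Not NE.
(Originals, News): Service B can switch to Originals (1 → 6). Not NE.
(Licensed, Originals): Service A can switch to Originals (2 → 12). Not NE.
(Licensed, Licensed): Service B can switch to Sports (2 → 12). Not NE.
(The remaining 6 profiles each have a profitable deviation by the same check.)

No pure-strategy Nash equilibrium.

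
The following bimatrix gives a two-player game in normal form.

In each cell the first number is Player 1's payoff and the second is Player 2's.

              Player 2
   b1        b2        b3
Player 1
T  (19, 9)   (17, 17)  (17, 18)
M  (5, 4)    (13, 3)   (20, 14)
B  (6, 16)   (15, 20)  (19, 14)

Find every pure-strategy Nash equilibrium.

The unique pure-strategy Nash equilibrium is (M, b3).

Player 1 against b1: payoffs 19, 5, 6 → best response T.
Player 1 against b2: payoffs 17, 13, 15 → best response T.
Player 1 against b3: payoffs 17, 20, 19 → best response M.
Player 2 against T: payoffs 9, 17, 18 → best response b3.
Player 2 against M: payoffs 4, 3, 14 → best response b3.
Player 2 against B: payoffs 16, 20, 14 → best response b2.
Mutual best responses: (M, b3).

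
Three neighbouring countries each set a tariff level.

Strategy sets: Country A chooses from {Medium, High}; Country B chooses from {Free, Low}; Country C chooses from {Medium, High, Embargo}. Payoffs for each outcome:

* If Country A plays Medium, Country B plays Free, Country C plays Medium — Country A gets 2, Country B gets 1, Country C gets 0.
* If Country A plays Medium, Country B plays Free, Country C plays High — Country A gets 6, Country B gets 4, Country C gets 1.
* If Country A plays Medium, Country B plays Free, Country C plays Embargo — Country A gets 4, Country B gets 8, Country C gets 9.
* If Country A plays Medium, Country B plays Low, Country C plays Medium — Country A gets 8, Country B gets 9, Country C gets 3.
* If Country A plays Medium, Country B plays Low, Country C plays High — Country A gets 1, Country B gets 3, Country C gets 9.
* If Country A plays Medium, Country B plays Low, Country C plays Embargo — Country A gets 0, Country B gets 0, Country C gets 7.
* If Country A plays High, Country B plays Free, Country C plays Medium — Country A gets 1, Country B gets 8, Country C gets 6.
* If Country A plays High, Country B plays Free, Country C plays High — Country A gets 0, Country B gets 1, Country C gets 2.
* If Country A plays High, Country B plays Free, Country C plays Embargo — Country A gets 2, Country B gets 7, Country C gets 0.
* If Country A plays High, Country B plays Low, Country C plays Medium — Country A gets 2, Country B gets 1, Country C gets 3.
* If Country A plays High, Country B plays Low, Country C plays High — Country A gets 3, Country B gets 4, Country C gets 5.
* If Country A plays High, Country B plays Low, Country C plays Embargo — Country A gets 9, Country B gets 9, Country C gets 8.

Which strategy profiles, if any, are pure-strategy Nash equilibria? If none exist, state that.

(Medium, Free, Medium): Country B can switch to Low (1 → 9). Not NE.
(Medium, Free, High): Country C can switch to Embargo (1 → 9). Not NE.
(Medium, Free, Embargo): Country A gets 4, best alternative 2; Country B gets 8, best alternative 0; Country C gets 9, best alternative 1. No profitable deviation — NE.
(Medium, Low, Medium): Country C can switch to High (3 → 9). Not NE.
(Medium, Low, High): Country A can switch to High (1 → 3). Not NE.
(Medium, Low, Embargo): Country A can switch to High (0 → 9). Not NE.
(High, Free, Medium): Country A can switch to Medium (1 → 2). Not NE.
(High, Free, High): Country A can switch to Medium (0 → 6). Not NE.
(High, Free, Embargo): Country A can switch to Medium (2 → 4). Not NE.
(High, Low, Medium): Country A can switch to Medium (2 → 8). Not NE.
(High, Low, High): Country C can switch to Embargo (5 → 8). Not NE.
(High, Low, Embargo): Country A gets 9, best alternative 0; Country B gets 9, best alternative 7; Country C gets 8, best alternative 5. No profitable deviation — NE.

Pure-strategy Nash equilibria: (Medium, Free, Embargo) and (High, Low, Embargo)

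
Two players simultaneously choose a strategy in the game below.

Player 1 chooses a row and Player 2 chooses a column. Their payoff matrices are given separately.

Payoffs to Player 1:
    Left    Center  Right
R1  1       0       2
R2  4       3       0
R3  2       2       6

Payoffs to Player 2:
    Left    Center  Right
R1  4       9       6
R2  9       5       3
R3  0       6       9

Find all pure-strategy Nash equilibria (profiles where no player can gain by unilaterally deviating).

Pure-strategy Nash equilibria: (R2, Left) and (R3, Right)

Player 1 against Left: payoffs 1, 4, 2 → best response R2.
Player 1 against Center: payoffs 0, 3, 2 → best response R2.
Player 1 against Right: payoffs 2, 0, 6 → best response R3.
Player 2 against R1: payoffs 4, 9, 6 → best response Center.
Player 2 against R2: payoffs 9, 5, 3 → best response Left.
Player 2 against R3: payoffs 0, 6, 9 → best response Right.
Mutual best responses: (R2, Left); (R3, Right).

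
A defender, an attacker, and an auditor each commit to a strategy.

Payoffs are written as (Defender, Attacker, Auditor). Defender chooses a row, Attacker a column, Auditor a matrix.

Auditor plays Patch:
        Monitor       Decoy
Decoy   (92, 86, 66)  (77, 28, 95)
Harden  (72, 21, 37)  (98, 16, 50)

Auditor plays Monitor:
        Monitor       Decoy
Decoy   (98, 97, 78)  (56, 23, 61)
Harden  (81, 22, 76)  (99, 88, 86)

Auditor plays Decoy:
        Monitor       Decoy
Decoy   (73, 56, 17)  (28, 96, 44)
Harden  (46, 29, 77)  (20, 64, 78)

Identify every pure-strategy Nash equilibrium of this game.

Defender against (Monitor, Patch): payoffs 92, 72 → best response Decoy.
Defender against (Monitor, Monitor): payoffs 98, 81 → best response Decoy.
Defender against (Monitor, Decoy): payoffs 73, 46 → best response Decoy.
Defender against (Decoy, Patch): payoffs 77, 98 → best response Harden.
Defender against (Decoy, Monitor): payoffs 56, 99 → best response Harden.
Defender against (Decoy, Decoy): payoffs 28, 20 → best response Decoy.
Attacker against (Decoy, Patch): payoffs 86, 28 → best response Monitor.
Attacker against (Decoy, Monitor): payoffs 97, 23 → best response Monitor.
Attacker against (Decoy, Decoy): payoffs 56, 96 → best response Decoy.
Attacker against (Harden, Patch): payoffs 21, 16 → best response Monitor.
Attacker against (Harden, Monitor): payoffs 22, 88 → best response Decoy.
Attacker against (Harden, Decoy): payoffs 29, 64 → best response Decoy.
Auditor against (Decoy, Monitor): payoffs 66, 78, 17 → best response Monitor.
Auditor against (Decoy, Decoy): payoffs 95, 61, 44 → best response Patch.
Auditor against (Harden, Monitor): payoffs 37, 76, 77 → best response Decoy.
Auditor against (Harden, Decoy): payoffs 50, 86, 78 → best response Monitor.
Mutual best responses: (Decoy, Monitor, Monitor); (Harden, Decoy, Monitor).

The pure Nash equilibria are (Decoy, Monitor, Monitor), (Harden, Decoy, Monitor).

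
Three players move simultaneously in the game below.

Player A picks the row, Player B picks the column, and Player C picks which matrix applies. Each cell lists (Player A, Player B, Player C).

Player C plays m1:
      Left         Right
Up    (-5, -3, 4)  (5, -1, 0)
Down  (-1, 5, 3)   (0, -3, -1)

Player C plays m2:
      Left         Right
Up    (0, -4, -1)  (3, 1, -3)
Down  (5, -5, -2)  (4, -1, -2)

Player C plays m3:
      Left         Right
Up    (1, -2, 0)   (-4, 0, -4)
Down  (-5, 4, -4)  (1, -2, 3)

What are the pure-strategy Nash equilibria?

(Up, Right, m1); (Down, Left, m1)

Player A against (Left, m1): payoffs -5, -1 → best response Down.
Player A against (Left, m2): payoffs 0, 5 → best response Down.
Player A against (Left, m3): payoffs 1, -5 → best response Up.
Player A against (Right, m1): payoffs 5, 0 → best response Up.
Player A against (Right, m2): payoffs 3, 4 → best response Down.
Player A against (Right, m3): payoffs -4, 1 → best response Down.
Player B against (Up, m1): payoffs -3, -1 → best response Right.
Player B against (Up, m2): payoffs -4, 1 → best response Right.
Player B against (Up, m3): payoffs -2, 0 → best response Right.
Player B against (Down, m1): payoffs 5, -3 → best response Left.
Player B against (Down, m2): payoffs -5, -1 → best response Right.
Player B against (Down, m3): payoffs 4, -2 → best response Left.
Player C against (Up, Left): payoffs 4, -1, 0 → best response m1.
Player C against (Up, Right): payoffs 0, -3, -4 → best response m1.
Player C against (Down, Left): payoffs 3, -2, -4 → best response m1.
Player C against (Down, Right): payoffs -1, -2, 3 → best response m3.
Mutual best responses: (Up, Right, m1); (Down, Left, m1).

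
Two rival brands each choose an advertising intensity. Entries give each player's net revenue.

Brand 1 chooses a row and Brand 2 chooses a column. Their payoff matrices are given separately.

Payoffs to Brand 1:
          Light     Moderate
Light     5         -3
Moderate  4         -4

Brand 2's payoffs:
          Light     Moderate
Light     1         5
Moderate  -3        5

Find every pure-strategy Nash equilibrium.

(Light, Moderate)

Check each profile: it is a Nash equilibrium iff no player can strictly gain by switching unilaterally.
(Light, Light): Brand 2 can switch to Moderate (1 → 5). Not NE.
(Light, Moderate): Brand 1 gets -3, best alternative -4; Brand 2 gets 5, best alternative 1. No profitable deviation — NE.
(Moderate, Light): Brand 1 can switch to Light (4 → 5). Not NE.
(Moderate, Moderate): Brand 1 can switch to Light (-4 → -3). Not NE.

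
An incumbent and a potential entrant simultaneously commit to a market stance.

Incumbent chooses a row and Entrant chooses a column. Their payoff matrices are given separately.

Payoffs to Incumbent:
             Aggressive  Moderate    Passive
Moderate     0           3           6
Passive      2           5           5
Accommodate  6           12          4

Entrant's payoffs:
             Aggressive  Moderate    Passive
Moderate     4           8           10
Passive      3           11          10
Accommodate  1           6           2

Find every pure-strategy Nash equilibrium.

Pure-strategy Nash equilibria: (Moderate, Passive); (Accommodate, Moderate)

Mark each player's best response to every combination of opponents' strategies; a profile where every player is best-responding is a pure Nash equilibrium.
Incumbent against Aggressive: payoffs 0, 2, 6 → best response Accommodate.
Incumbent against Moderate: payoffs 3, 5, 12 → best response Accommodate.
Incumbent against Passive: payoffs 6, 5, 4 → best response Moderate.
Entrant against Moderate: payoffs 4, 8, 10 → best response Passive.
Entrant against Passive: payoffs 3, 11, 10 → best response Moderate.
Entrant against Accommodate: payoffs 1, 6, 2 → best response Moderate.
Mutual best responses: (Moderate, Passive); (Accommodate, Moderate).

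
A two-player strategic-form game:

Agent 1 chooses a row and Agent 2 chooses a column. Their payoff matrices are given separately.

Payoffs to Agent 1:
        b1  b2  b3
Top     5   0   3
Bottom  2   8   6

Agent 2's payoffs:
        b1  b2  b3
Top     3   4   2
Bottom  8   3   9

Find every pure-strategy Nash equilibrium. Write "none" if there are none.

The unique pure-strategy Nash equilibrium is (Bottom, b3).

Mark each player's best response to every combination of opponents' strategies; a profile where every player is best-responding is a pure Nash equilibrium.
Agent 1 against b1: payoffs 5, 2 → best response Top.
Agent 1 against b2: payoffs 0, 8 → best response Bottom.
Agent 1 against b3: payoffs 3, 6 → best response Bottom.
Agent 2 against Top: payoffs 3, 4, 2 → best response b2.
Agent 2 against Bottom: payoffs 8, 3, 9 → best response b3.
Mutual best responses: (Bottom, b3).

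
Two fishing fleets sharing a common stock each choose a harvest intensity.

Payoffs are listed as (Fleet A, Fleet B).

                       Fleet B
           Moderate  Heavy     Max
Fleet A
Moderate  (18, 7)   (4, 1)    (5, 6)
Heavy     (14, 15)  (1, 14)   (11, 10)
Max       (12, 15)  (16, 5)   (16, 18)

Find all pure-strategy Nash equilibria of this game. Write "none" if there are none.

(Moderate, Moderate), (Max, Max)

For each player, find the best response to each opponent profile; mutual best responses are the pure NE.
Fleet A against Moderate: payoffs 18, 14, 12 → best response Moderate.
Fleet A against Heavy: payoffs 4, 1, 16 → best response Max.
Fleet A against Max: payoffs 5, 11, 16 → best response Max.
Fleet B against Moderate: payoffs 7, 1, 6 → best response Moderate.
Fleet B against Heavy: payoffs 15, 14, 10 → best response Moderate.
Fleet B against Max: payoffs 15, 5, 18 → best response Max.
Mutual best responses: (Moderate, Moderate); (Max, Max).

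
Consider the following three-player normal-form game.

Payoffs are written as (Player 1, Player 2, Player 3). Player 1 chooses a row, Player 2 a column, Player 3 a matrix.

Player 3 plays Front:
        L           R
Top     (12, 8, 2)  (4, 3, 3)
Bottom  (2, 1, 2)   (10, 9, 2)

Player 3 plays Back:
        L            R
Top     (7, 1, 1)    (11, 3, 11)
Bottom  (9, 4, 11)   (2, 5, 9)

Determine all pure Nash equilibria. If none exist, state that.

Pure-strategy Nash equilibria: (Top, L, Front), (Top, R, Back)

For each strategy profile, look for a profitable unilateral deviation.
(Top, L, Front): Player 1 gets 12, best alternative 2; Player 2 gets 8, best alternative 3; Player 3 gets 2, best alternative 1. No profitable deviation — NE.
(Top, L, Back): Player 1 can switch to Bottom (7 → 9). Not NE.
(Top, R, Front): Player 1 can switch to Bottom (4 → 10). Not NE.
(Top, R, Back): Player 1 gets 11, best alternative 2; Player 2 gets 3, best alternative 1; Player 3 gets 11, best alternative 3. No profitable deviation — NE.
(Bottom, L, Front): Player 1 can switch to Top (2 → 12). Not NE.
(Bottom, L, Back): Player 2 can switch to R (4 → 5). Not NE.
(Bottom, R, Front): Player 3 can switch to Back (2 → 9). Not NE.
(Bottom, R, Back): Player 1 can switch to Top (2 → 11). Not NE.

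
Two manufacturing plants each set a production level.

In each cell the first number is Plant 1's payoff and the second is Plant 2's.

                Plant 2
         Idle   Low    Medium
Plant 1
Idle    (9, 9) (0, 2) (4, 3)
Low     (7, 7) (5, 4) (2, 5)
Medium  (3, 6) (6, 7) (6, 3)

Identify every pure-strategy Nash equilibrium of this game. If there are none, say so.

Plant 1 against Idle: payoffs 9, 7, 3 → best response Idle.
Plant 1 against Low: payoffs 0, 5, 6 → best response Medium.
Plant 1 against Medium: payoffs 4, 2, 6 → best response Medium.
Plant 2 against Idle: payoffs 9, 2, 3 → best response Idle.
Plant 2 against Low: payoffs 7, 4, 5 → best response Idle.
Plant 2 against Medium: payoffs 6, 7, 3 → best response Low.
Mutual best responses: (Idle, Idle); (Medium, Low).

(Idle, Idle); (Medium, Low)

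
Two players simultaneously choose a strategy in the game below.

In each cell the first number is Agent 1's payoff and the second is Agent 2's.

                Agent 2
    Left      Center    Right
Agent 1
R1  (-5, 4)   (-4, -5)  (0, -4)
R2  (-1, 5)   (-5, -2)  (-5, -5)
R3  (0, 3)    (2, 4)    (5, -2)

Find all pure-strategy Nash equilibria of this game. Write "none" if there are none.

(R3, Center)

Agent 1 against Left: payoffs -5, -1, 0 → best response R3.
Agent 1 against Center: payoffs -4, -5, 2 → best response R3.
Agent 1 against Right: payoffs 0, -5, 5 → best response R3.
Agent 2 against R1: payoffs 4, -5, -4 → best response Left.
Agent 2 against R2: payoffs 5, -2, -5 → best response Left.
Agent 2 against R3: payoffs 3, 4, -2 → best response Center.
Mutual best responses: (R3, Center).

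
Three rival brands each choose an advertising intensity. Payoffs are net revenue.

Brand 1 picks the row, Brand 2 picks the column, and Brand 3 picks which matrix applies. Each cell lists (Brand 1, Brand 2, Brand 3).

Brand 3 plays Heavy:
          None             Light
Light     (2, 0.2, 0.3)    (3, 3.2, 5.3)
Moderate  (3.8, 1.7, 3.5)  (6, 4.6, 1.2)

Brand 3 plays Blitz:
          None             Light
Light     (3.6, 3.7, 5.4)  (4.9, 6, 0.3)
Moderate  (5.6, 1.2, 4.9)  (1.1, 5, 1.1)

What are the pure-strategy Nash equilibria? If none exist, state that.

Brand 1 against (None, Heavy): payoffs 2, 3.8 → best response Moderate.
Brand 1 against (None, Blitz): payoffs 3.6, 5.6 → best response Moderate.
Brand 1 against (Light, Heavy): payoffs 3, 6 → best response Moderate.
Brand 1 against (Light, Blitz): payoffs 4.9, 1.1 → best response Light.
Brand 2 against (Light, Heavy): payoffs 0.2, 3.2 → best response Light.
Brand 2 against (Light, Blitz): payoffs 3.7, 6 → best response Light.
Brand 2 against (Moderate, Heavy): payoffs 1.7, 4.6 → best response Light.
Brand 2 against (Moderate, Blitz): payoffs 1.2, 5 → best response Light.
Brand 3 against (Light, None): payoffs 0.3, 5.4 → best response Blitz.
Brand 3 against (Light, Light): payoffs 5.3, 0.3 → best response Heavy.
Brand 3 against (Moderate, None): payoffs 3.5, 4.9 → best response Blitz.
Brand 3 against (Moderate, Light): payoffs 1.2, 1.1 → best response Heavy.
Mutual best responses: (Moderate, Light, Heavy).

The unique pure-strategy Nash equilibrium is (Moderate, Light, Heavy).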